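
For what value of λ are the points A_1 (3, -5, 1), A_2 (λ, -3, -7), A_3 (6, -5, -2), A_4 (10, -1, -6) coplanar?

Normal to plane A_1A_3A_4: n = (12, 0, 12); plane equation n·P = 48.
Requiring n·A_2 = 48: (12)λ + (-84) = 48.
So λ = 11.

11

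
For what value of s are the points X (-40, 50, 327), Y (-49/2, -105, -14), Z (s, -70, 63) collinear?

-28

Direction XY = (31/2, -155, -341). From the y-coordinate of Z, the parameter along the line is τ = (-70 − 50)/(-155) = 24/31.
Then s = (-40) + 24/31·(31/2) = -28.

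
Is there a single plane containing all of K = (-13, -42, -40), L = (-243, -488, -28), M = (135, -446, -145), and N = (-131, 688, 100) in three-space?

A normal to the plane through K, L, M is n = KL × KM = (51678, -22374, 158928).
The plane has equation n·P = -6089226. For N: n·N = -6270330.
-6270330 ≠ -6089226, so N is off the plane.

No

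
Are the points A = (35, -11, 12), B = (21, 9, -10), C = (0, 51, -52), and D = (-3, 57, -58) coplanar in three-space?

A normal to the plane through A, B, C is n = AB × AC = (84, -126, -168).
The plane has equation n·P = 2310. For D: n·D = 2310.
Equal, so D lies in the plane and all four are coplanar.

Yes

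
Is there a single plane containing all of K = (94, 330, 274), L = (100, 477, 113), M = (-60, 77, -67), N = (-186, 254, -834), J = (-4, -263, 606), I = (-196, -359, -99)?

No

The plane through K, L, M has normal n = KL × KM = (-90860, 26840, 21120) and equation n·P = 6103240.
Checking the remaining points: n·N = 6103240, n·J = 6103240, n·I = 6082120.
Since n·I = 6082120 ≠ 6103240, I is off the plane and the points are not all coplanar.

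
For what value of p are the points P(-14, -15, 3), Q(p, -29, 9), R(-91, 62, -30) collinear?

0

Direction PR = (-77, 77, -33). From the y-coordinate of Q, the parameter along the line is τ = (-29 − (-15))/77 = -2/11.
Then p = (-14) + (-2/11)·(-77) = 0.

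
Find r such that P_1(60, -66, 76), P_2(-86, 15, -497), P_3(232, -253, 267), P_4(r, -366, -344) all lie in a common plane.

230

Normal to plane P_1P_2P_3: n = (-91680, -70670, 13370); plane equation n·P = 179540.
Requiring n·P_4 = 179540: (-91680)r + (21265940) = 179540.
So r = 230.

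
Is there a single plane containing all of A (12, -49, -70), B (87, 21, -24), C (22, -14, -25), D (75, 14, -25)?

The four points are coplanar iff the 3×3 determinant with rows AB, AC, AD is zero.
Rows: (75, 70, 46), (10, 35, 45), (63, 63, 45).
Expanding along the first row: (75)(-1260) − (70)(-2385) + (46)(-1575) = 0.
Zero determinant ⇒ coplanar.

Yes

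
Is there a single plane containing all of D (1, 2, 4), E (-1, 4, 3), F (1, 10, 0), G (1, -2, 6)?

Yes

The four points are coplanar iff the 3×3 determinant with rows DE, DF, DG is zero.
Rows: (-2, 2, -1), (0, 8, -4), (0, -4, 2).
Expanding along the first row: (-2)(0) − (2)(0) + (-1)(0) = 0.
Zero determinant ⇒ coplanar.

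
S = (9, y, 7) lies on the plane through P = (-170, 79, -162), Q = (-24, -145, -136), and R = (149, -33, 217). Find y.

-35

Coplanarity requires PQ · (PR × PS) = 0.
PQ = (146, -224, 26), PR = (319, -112, 379); the triple product is linear in y with coefficient -47040 and constant term -1646400.
Setting it to zero: y = -35.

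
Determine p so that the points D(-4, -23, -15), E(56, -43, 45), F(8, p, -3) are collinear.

Collinearity requires DE × DF = 0; each component is linear in p.
The x-component gives (-60)p + (-1620) = 0, so p = -27.
The remaining components then also vanish.

-27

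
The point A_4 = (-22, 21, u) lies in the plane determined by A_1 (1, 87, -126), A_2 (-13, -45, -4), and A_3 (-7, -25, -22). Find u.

The plane through A_1, A_2, A_3 has equation −64x + 480y + 512z = -22816.
Substituting A_4: (512)u + (11488) = -22816, so u = -67.

-67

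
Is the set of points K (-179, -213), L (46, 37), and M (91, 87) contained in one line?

Yes

KL = (225, 250), KM = (270, 300).
Twice the signed area of △KLM is (225)(300) − (250)(270) = 0.
The triangle is degenerate (zero area), so the points are collinear.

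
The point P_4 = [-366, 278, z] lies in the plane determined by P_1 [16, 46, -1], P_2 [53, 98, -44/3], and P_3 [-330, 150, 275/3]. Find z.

The plane through P_1, P_2, P_3 has equation 6240x + 1300y + 21840z = 137800.
Substituting P_4: (21840)z + (-1922440) = 137800, so z = 283/3.

283/3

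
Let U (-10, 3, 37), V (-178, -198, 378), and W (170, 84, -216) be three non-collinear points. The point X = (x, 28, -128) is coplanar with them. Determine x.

The plane through U, V, W has equation 23232x + 18876y + 22572z = 659472.
Substituting X: (23232)x + (-2360688) = 659472, so x = 130.

130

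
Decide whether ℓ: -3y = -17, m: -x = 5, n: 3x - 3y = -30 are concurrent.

No

The three lines meet at one point iff the augmented coefficient matrix [aᵢ bᵢ cᵢ] has rank < 3, i.e. its determinant vanishes.
Here the determinant is -6.
Nonzero, so no common point exists.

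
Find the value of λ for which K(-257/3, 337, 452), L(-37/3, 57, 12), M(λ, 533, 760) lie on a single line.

-137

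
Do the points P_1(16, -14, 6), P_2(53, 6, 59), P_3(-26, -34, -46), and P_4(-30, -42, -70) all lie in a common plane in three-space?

No

With P_1 as base: P_1P_2 = (37, 20, 53), P_1P_3 = (-42, -20, -52), P_1P_4 = (-46, -28, -76).
P_1P_3 × P_1P_4 = (64, -800, 256).
P_1P_2 · (P_1P_3 × P_1P_4) = -64.
Since -64 ≠ 0, the four points are not coplanar.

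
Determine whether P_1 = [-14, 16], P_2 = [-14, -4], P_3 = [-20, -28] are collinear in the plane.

No

P_1P_2 = (0, -20), P_1P_3 = (-6, -44).
det[P_1P_2; P_1P_3] = (0)(-44) − (-20)(-6) = -120.
The determinant is nonzero, so they are not collinear.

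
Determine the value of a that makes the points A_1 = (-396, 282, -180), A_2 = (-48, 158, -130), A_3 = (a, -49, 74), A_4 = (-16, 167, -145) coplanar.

Normal to plane A_1A_2A_4: n = (1410, 6820, 7100); plane equation n·P = 86880.
Requiring n·A_3 = 86880: (1410)a + (191220) = 86880.
So a = -74.

-74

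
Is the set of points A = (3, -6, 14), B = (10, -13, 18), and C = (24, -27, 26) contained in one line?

Yes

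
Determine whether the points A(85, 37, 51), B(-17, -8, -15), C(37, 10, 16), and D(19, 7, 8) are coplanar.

No

The four points are coplanar iff the 3×3 determinant with rows AB, AC, AD is zero.
Rows: (-102, -45, -66), (-48, -27, -35), (-66, -30, -43).
Expanding along the first row: (-102)(111) − (-45)(-246) + (-66)(-342) = 180.
Nonzero ⇒ not coplanar.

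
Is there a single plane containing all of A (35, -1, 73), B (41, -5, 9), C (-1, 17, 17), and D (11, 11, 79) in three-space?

A normal to the plane through A, B, C is n = AB × AC = (1376, 2640, -36).
The plane has equation n·P = 42892. For D: n·D = 41332.
41332 ≠ 42892, so D is off the plane.

No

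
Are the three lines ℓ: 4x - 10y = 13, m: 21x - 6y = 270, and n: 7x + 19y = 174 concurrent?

Lines aᵢx + bᵢy = cᵢ with pairwise distinct directions are concurrent exactly when det[aᵢ bᵢ cᵢ] = 0.
Here the determinant is -1323.
Nonzero, so no common point exists.

No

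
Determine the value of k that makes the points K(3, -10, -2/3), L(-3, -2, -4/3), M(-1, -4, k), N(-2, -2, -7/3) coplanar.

-5/3

The points are coplanar iff KL · (KM × KN) = 0.
Expanding, this is linear in k: (8)k + (40/3) = 0.
So k = -5/3.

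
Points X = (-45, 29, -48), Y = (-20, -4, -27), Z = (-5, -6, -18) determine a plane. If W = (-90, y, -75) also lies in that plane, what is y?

The plane through X, Y, Z has equation −255x + 90y + 445z = -7275.
Substituting W: (90)y + (-10425) = -7275, so y = 35.

35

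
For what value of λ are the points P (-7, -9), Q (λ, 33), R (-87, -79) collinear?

Collinearity: (Q − P) must be parallel to (R − P) = (-80, -70).
Cross-multiplying the components: (λ − (-7))·(-70) = (42)·(-80).
Solving gives λ = 41.

41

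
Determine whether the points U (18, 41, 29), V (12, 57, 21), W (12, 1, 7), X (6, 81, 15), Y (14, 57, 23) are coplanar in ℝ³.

No

The plane through U, V, W has normal n = UV × UW = (-672, -84, 336) and equation n·P = -5796.
Checking the remaining points: n·X = -5796, n·Y = -6468.
Since n·Y = -6468 ≠ -5796, Y is off the plane and the points are not all coplanar.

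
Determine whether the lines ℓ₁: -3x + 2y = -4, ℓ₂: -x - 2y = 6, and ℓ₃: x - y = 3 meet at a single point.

No

The three lines meet at one point iff the augmented coefficient matrix [aᵢ bᵢ cᵢ] has rank < 3, i.e. its determinant vanishes.
Here the determinant is 6.
Nonzero, so no common point exists.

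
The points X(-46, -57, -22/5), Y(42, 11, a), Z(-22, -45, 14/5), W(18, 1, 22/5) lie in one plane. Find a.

Normal to plane XZW: n = (-312, 1248/5, 624); plane equation n·P = -13104/5.
Requiring n·Y = -13104/5: (624)a + (-51792/5) = -13104/5.
So a = 62/5.

62/5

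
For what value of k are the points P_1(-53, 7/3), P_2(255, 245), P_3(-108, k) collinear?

-41

The three points are collinear iff det[P_1P_2; P_1P_3] = 0.
This determinant is linear in k: (308)k + (12628) = 0, so k = -41.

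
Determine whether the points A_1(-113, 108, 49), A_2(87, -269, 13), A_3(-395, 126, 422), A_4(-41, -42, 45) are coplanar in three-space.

Yes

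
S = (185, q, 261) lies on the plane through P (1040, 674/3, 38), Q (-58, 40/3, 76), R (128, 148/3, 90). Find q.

62

The plane through P, Q, R has equation −(12980/3)x + 22440y − 220z = 1600280/3.
Substituting S: (22440)q + (-2573560/3) = 1600280/3, so q = 62.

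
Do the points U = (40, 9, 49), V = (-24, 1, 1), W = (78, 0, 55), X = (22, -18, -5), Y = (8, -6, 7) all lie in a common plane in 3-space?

The plane through U, V, W has normal n = UV × UW = (-480, -1440, 880) and equation n·P = 10960.
Checking the remaining points: n·X = 10960, n·Y = 10960.
All equal 10960, so all 5 points lie in one plane.

Yes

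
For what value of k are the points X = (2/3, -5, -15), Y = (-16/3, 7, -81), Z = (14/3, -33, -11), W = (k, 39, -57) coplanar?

Coplanarity ⇔ det[XY; XZ; XW] = 0.
Expanding, this is linear in k: (-1800)k + (-14400) = 0.
So k = -8.

-8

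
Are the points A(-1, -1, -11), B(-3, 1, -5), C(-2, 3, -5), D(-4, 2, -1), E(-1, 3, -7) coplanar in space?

The plane through A, B, C has normal n = AB × AC = (-12, 6, -6) and equation n·P = 72.
Checking the remaining points: n·D = 66, n·E = 72.
Since n·D = 66 ≠ 72, D is off the plane and the points are not all coplanar.

No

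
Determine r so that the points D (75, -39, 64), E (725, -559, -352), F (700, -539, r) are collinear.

-336

Collinearity requires DE × DF = 0; each component is linear in r.
The x-component gives (-520)r + (-174720) = 0, so r = -336.
The remaining components then also vanish.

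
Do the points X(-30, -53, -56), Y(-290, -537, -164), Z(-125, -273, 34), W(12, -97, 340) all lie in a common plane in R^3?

No

A normal to the plane through X, Y, Z is n = XY × XZ = (-67320, 33660, 11220).
The plane has equation n·P = -392700. For W: n·W = -258060.
-258060 ≠ -392700, so W is off the plane.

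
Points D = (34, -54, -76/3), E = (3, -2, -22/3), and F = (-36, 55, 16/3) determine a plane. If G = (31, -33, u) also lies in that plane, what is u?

The plane through D, E, F has equation −(1102/3)x − (928/3)y + 261z = -7192/3.
Substituting G: (261)u + (-3538/3) = -7192/3, so u = -14/3.

-14/3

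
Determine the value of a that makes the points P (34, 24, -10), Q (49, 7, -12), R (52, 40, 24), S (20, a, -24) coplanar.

24

Coplanarity ⇔ det[PQ; PR; PS] = 0.
Expanding, this is linear in a: (-546)a + (13104) = 0.
So a = 24.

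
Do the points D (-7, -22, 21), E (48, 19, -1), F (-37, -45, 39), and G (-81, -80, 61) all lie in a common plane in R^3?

A normal to the plane through D, E, F is n = DE × DF = (232, -330, -35).
The plane has equation n·P = 4901. For G: n·G = 5473.
5473 ≠ 4901, so G is off the plane.

No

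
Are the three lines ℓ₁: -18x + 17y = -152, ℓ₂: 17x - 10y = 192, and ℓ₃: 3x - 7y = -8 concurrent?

The three lines meet at one point iff the augmented coefficient matrix [aᵢ bᵢ cᵢ] has rank < 3, i.e. its determinant vanishes.
Here the determinant is 0.
It vanishes, so the lines are concurrent at (16, 8).

Yes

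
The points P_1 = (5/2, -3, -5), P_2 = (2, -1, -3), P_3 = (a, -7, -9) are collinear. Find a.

7/2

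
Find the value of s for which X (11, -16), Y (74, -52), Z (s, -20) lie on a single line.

Collinearity: (Z − X) must be parallel to (Y − X) = (63, -36).
Cross-multiplying the components: (s − 11)·(-36) = (-4)·(63).
Solving gives s = 18.

18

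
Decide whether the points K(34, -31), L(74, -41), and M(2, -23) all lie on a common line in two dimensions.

Yes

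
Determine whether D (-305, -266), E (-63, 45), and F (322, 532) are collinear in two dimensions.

DE = (242, 311), DF = (627, 798).
Twice the signed area of △DEF is (242)(798) − (311)(627) = -1881.
The area is nonzero, so the three points are not collinear.

No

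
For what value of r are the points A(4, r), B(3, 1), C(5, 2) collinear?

3/2

Collinearity: (A − B) must be parallel to (C − B) = (2, 1).
Cross-multiplying the components: (r − 1)·(2) = (1)·(1).
Solving gives r = 3/2.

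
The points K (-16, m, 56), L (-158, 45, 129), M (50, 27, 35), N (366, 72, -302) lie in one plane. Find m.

36

The points are coplanar iff KL · (KM × KN) = 0.
Expanding, this is linear in m: (-40392)m + (1454112) = 0.
So m = 36.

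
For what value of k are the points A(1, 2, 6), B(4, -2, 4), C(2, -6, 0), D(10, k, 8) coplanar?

Normal to plane ABC: n = (8, 16, -20); plane equation n·P = -80.
Requiring n·D = -80: (16)k + (-80) = -80.
So k = 0.

0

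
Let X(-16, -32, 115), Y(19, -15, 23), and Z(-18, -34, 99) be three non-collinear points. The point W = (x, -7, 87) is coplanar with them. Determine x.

27

Coplanarity requires XY · (XZ × XW) = 0.
XY = (35, 17, -92), XZ = (-2, -2, -16); the triple product is linear in x with coefficient -456 and constant term 12312.
Setting it to zero: x = 27.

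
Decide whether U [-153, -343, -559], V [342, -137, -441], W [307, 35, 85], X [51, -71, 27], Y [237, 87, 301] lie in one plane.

The plane through U, V, W has normal n = UV × UW = (88060, -264500, 92350) and equation n·P = 25626670.
Checking the remaining points: n·X = 25764010, n·Y = 25656070.
Since n·X = 25764010 ≠ 25626670, X is off the plane and the points are not all coplanar.

No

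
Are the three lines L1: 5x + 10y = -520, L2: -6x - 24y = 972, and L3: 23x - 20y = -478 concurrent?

Intersecting L1 and L2: solving the 2×2 system gives (x, y) = (-46, -29).
Substitute into L3: (23)(-46) + (-20)(-29) = -478.
This equals -478, so (-46, -29) lies on all three lines and they are concurrent.

Yes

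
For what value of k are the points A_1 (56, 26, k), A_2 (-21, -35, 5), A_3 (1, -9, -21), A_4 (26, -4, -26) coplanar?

The points are coplanar iff A_1A_2 · (A_1A_3 × A_1A_4) = 0.
Expanding, this is linear in k: (540)k + (30240) = 0.
So k = -56.

-56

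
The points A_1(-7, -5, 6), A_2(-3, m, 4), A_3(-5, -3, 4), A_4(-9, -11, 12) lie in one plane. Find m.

-3

The points are coplanar iff A_1A_2 · (A_1A_3 × A_1A_4) = 0.
Expanding, this is linear in m: (-8)m + (-24) = 0.
So m = -3.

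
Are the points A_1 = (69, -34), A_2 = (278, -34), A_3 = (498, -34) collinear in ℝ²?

Yes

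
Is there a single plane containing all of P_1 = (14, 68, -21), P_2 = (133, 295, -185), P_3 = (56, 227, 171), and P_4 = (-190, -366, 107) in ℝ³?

A normal to the plane through P_1, P_2, P_3 is n = P_1P_2 × P_1P_3 = (69660, -29736, 9387).
The plane has equation n·P = -1243935. For P_4: n·P_4 = -1347615.
-1347615 ≠ -1243935, so P_4 is off the plane.

No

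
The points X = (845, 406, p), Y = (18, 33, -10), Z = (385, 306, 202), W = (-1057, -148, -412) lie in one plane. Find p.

382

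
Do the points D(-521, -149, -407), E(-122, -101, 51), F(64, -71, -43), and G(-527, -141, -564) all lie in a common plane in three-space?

A normal to the plane through D, E, F is n = DE × DF = (-18252, 122694, 3042).
The plane has equation n·P = -10010208. For G: n·G = -9396738.
-9396738 ≠ -10010208, so G is off the plane.

No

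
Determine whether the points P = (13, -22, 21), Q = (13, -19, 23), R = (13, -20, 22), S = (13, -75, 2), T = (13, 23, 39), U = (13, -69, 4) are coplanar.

The plane through P, Q, R has normal n = PQ × PR = (-1, 0, 0) and equation n·X = -13.
Checking the remaining points: n·S = -13, n·T = -13, n·U = -13.
All equal -13, so all 6 points lie in one plane.

Yes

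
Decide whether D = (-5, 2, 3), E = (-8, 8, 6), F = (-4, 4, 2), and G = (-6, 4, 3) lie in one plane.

No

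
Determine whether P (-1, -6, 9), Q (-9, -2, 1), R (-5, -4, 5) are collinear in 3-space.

PQ = (-8, 4, -8), PR = (-4, 2, -4).
Each component of PR is 1/2 times the corresponding component of PQ, so PR = 1/2·PQ and the points are collinear.

Yes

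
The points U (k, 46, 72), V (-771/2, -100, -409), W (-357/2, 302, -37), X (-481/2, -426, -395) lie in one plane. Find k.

65/2

The points are coplanar iff UV · (UW × UX) = 0.
Expanding, this is linear in k: (-126900)k + (4124250) = 0.
So k = 65/2.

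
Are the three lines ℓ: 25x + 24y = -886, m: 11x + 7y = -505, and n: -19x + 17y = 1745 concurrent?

No

Intersecting ℓ and m: solving the 2×2 system gives (x, y) = (-5918/89, 2879/89).
Substitute into n: (-19)(-5918/89) + (17)(2879/89) = 161385/89.
But n requires 1745 ≠ 161385/89, so the three lines have no common point.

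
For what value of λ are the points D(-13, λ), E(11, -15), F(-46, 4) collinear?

Collinearity: (D − E) must be parallel to (F − E) = (-57, 19).
Cross-multiplying the components: (λ − (-15))·(-57) = (-24)·(19).
Solving gives λ = -7.

-7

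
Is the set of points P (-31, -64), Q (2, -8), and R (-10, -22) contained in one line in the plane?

PQ = (33, 56), PR = (21, 42).
det[PQ; PR] = (33)(42) − (56)(21) = 210.
The determinant is nonzero, so they are not collinear.

No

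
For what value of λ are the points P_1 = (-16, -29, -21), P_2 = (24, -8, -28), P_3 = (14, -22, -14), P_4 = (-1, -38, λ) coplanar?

0

The points are coplanar iff P_1P_2 · (P_1P_3 × P_1P_4) = 0.
Expanding, this is linear in λ: (-350)λ + (0) = 0.
So λ = 0.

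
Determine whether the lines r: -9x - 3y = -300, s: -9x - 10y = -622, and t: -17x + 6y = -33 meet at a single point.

No

Lines aᵢx + bᵢy = cᵢ with pairwise distinct directions are concurrent exactly when det[aᵢ bᵢ cᵢ] = 0.
Here the determinant is -189.
Nonzero, so no common point exists.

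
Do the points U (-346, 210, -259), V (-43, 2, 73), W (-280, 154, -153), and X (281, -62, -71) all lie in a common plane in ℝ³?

Yes

The four points are coplanar iff the 3×3 determinant with rows UV, UW, UX is zero.
Rows: (303, -208, 332), (66, -56, 106), (627, -272, 188).
Expanding along the first row: (303)(18304) − (-208)(-54054) + (332)(17160) = 0.
Zero determinant ⇒ coplanar.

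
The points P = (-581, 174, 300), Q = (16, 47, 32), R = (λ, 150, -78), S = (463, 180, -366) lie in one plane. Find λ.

49

Normal to plane PQS: n = (86190, 117810, 136170); plane equation n·X = 11273550.
Requiring n·R = 11273550: (86190)λ + (7050240) = 11273550.
So λ = 49.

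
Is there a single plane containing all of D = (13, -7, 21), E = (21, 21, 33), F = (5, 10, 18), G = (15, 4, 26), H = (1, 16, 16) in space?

No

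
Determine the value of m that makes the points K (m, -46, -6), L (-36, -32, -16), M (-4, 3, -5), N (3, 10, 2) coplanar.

The points are coplanar iff KL · (KM × KN) = 0.
Expanding, this is linear in m: (-168)m + (-7896) = 0.
So m = -47.

-47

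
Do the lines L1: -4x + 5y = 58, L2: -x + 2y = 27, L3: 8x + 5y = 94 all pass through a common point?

No

Intersecting L1 and L2: solving the 2×2 system gives (x, y) = (19/3, 50/3).
Substitute into L3: (8)(19/3) + (5)(50/3) = 134.
But L3 requires 94 ≠ 134, so the three lines have no common point.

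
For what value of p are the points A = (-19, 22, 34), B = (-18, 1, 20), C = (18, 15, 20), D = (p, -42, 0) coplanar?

Coplanarity ⇔ det[AB; AC; AD] = 0.
Expanding, this is linear in p: (196)p + (9800) = 0.
So p = -50.

-50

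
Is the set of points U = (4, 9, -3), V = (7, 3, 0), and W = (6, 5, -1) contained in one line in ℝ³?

Yes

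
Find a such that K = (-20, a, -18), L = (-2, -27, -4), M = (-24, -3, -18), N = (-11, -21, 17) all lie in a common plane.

-7

Coplanarity ⇔ det[KL; KM; KN] = 0.
Expanding, this is linear in a: (-588)a + (-4116) = 0.
So a = -7.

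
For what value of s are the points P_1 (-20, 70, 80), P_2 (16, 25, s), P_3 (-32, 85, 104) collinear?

Direction P_1P_3 = (-12, 15, 24). From the x-coordinate of P_2, the parameter along the line is τ = (16 − (-20))/(-12) = -3.
Then s = 80 + (-3)·(24) = 8.

8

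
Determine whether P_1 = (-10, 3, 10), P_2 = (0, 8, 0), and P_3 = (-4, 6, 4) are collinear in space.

Yes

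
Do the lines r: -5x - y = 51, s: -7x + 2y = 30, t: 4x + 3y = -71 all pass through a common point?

Lines aᵢx + bᵢy = cᵢ with pairwise distinct directions are concurrent exactly when det[aᵢ bᵢ cᵢ] = 0.
Here the determinant is 58.
Nonzero, so no common point exists.

No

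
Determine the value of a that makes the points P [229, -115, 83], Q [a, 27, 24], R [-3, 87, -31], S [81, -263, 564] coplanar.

49

Coplanarity ⇔ det[PQ; PR; PS] = 0.
Expanding, this is linear in a: (80290)a + (-3934210) = 0.
So a = 49.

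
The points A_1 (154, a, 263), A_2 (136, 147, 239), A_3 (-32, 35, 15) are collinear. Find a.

Direction A_2A_3 = (-168, -112, -224). From the x-coordinate of A_1, the parameter along the line is τ = (154 − 136)/(-168) = -3/28.
Then a = 147 + (-3/28)·(-112) = 159.

159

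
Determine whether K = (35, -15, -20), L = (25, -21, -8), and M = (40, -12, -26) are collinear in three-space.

KL = (-10, -6, 12), KM = (5, 3, -6).
KL × KM = (0, 0, 0).
The cross product vanishes, so the three points are collinear.

Yes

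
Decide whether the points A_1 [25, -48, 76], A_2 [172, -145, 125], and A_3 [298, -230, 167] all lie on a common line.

No

A_1A_2 = (147, -97, 49), A_1A_3 = (273, -182, 91).
A_1A_2 × A_1A_3 = (91, 0, -273).
The cross product is nonzero, so the points do not lie on one line.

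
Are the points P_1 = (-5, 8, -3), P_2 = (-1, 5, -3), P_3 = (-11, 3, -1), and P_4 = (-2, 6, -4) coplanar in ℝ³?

No

With P_1 as base: P_1P_2 = (4, -3, 0), P_1P_3 = (-6, -5, 2), P_1P_4 = (3, -2, -1).
P_1P_3 × P_1P_4 = (9, 0, 27).
P_1P_2 · (P_1P_3 × P_1P_4) = 36.
Since 36 ≠ 0, the four points are not coplanar.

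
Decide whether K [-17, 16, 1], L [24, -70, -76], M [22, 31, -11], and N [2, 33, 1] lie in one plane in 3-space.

A normal to the plane through K, L, M is n = KL × KM = (2187, -2511, 3969).
The plane has equation n·P = -73386. For N: n·N = -74520.
-74520 ≠ -73386, so N is off the plane.

No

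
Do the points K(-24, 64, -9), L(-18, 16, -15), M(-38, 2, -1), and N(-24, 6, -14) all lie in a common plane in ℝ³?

The four points are coplanar iff the 3×3 determinant with rows KL, KM, KN is zero.
Rows: (6, -48, -6), (-14, -62, 8), (0, -58, -5).
Expanding along the first row: (6)(774) − (-48)(70) + (-6)(812) = 3132.
Nonzero ⇒ not coplanar.

No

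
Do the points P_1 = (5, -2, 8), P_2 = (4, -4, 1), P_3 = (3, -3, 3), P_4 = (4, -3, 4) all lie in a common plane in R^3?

The four points are coplanar iff the 3×3 determinant with rows P_1P_2, P_1P_3, P_1P_4 is zero.
Rows: (-1, -2, -7), (-2, -1, -5), (-1, -1, -4).
Expanding along the first row: (-1)(-1) − (-2)(3) + (-7)(1) = 0.
Zero determinant ⇒ coplanar.

Yes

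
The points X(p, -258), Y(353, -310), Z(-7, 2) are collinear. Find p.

293

Collinearity: (X − Y) must be parallel to (Z − Y) = (-360, 312).
Cross-multiplying the components: (p − 353)·(312) = (52)·(-360).
Solving gives p = 293.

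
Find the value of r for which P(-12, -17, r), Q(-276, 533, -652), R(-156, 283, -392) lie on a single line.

Collinearity requires PQ × PR = 0; each component is linear in r.
The x-component gives (-250)r + (-20000) = 0, so r = -80.
The remaining components then also vanish.

-80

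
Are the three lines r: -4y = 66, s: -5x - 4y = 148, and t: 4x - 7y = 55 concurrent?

No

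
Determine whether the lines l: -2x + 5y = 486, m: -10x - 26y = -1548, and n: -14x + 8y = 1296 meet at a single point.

Intersecting l and m: solving the 2×2 system gives (x, y) = (-48, 78).
Substitute into n: (-14)(-48) + (8)(78) = 1296.
This equals 1296, so (-48, 78) lies on all three lines and they are concurrent.

Yes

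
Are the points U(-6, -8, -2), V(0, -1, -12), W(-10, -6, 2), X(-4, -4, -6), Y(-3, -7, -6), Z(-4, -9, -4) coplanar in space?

Yes

The plane through U, V, W has normal n = UV × UW = (48, 16, 40) and equation n·P = -496.
Checking the remaining points: n·X = -496, n·Y = -496, n·Z = -496.
All equal -496, so all 6 points lie in one plane.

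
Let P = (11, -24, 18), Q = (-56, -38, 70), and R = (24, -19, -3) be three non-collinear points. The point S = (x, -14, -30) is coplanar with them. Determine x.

A normal to the plane is n = PQ × PR = (34, -731, -153).
S lies in the plane iff n · PS = 0.
This gives (34)x + (-340) = 0, so x = 10.

10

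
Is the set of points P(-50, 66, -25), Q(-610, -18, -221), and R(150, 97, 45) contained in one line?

PQ = (-560, -84, -196), PR = (200, 31, 70).
Comparing components 2 and 3: (-84)(70) − (-196)(31) = 196 ≠ 0, so PQ and PR are not parallel and the points are not collinear.

No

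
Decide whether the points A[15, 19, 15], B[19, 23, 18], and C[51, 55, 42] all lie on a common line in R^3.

Yes

AB = (4, 4, 3), AC = (36, 36, 27).
AB × AC = (0, 0, 0).
The cross product vanishes, so the three points are collinear.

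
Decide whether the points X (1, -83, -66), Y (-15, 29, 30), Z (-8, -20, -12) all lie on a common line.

XY = (-16, 112, 96), XZ = (-9, 63, 54).
Each component of XZ is 9/16 times the corresponding component of XY, so XZ = 9/16·XY and the points are collinear.

Yes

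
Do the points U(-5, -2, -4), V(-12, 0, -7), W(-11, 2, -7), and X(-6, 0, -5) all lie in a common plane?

A normal to the plane through U, V, W is n = UV × UW = (6, -3, -16).
The plane has equation n·P = 40. For X: n·X = 44.
44 ≠ 40, so X is off the plane.

No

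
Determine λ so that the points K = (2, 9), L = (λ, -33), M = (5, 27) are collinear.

-5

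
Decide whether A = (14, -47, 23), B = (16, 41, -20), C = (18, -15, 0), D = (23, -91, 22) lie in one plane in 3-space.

Yes

With A as base: AB = (2, 88, -43), AC = (4, 32, -23), AD = (9, -44, -1).
AC × AD = (-1044, -203, -464).
AB · (AC × AD) = 0.
The scalar triple product vanishes, so the four points are coplanar.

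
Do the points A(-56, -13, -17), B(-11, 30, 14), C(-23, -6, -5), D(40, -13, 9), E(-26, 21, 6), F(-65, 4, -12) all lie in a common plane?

The plane through A, B, C has normal n = AB × AC = (299, 483, -1104) and equation n·P = -4255.
Checking the remaining points: n·D = -4255, n·E = -4255, n·F = -4255.
All equal -4255, so all 6 points lie in one plane.

Yes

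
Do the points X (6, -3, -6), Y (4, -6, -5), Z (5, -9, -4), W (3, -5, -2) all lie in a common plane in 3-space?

No

The four points are coplanar iff the 3×3 determinant with rows XY, XZ, XW is zero.
Rows: (-2, -3, 1), (-1, -6, 2), (-3, -2, 4).
Expanding along the first row: (-2)(-20) − (-3)(2) + (1)(-16) = 30.
Nonzero ⇒ not coplanar.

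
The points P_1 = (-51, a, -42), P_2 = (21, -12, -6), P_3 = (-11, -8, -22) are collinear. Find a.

-3

Direction P_2P_3 = (-32, 4, -16). From the x-coordinate of P_1, the parameter along the line is τ = (-51 − 21)/(-32) = 9/4.
Then a = (-12) + 9/4·(4) = -3.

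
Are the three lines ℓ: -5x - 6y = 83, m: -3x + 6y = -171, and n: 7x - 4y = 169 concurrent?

Yes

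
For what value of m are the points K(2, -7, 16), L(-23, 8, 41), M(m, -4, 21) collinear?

-3

Direction KL = (-25, 15, 25). From the y-coordinate of M, the parameter along the line is τ = (-4 − (-7))/15 = 1/5.
Then m = 2 + 1/5·(-25) = -3.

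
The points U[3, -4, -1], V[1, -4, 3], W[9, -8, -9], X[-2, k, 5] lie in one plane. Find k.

0

Normal to plane UVW: n = (16, 8, 8); plane equation n·P = 8.
Requiring n·X = 8: (8)k + (8) = 8.
So k = 0.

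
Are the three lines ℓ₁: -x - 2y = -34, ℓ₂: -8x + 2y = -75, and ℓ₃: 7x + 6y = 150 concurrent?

No

The three lines meet at one point iff the augmented coefficient matrix [aᵢ bᵢ cᵢ] has rank < 3, i.e. its determinant vanishes.
Here the determinant is 8.
Nonzero, so no common point exists.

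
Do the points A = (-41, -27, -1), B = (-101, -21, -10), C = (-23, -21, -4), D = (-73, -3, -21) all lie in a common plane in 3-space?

Yes

A normal to the plane through A, B, C is n = AB × AC = (36, -342, -468).
The plane has equation n·P = 8226. For D: n·D = 8226.
Equal, so D lies in the plane and all four are coplanar.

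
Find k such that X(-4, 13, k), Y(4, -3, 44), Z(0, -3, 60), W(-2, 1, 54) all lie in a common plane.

The points are coplanar iff XY · (XZ × XW) = 0.
Expanding, this is linear in k: (16)k + (-320) = 0.
So k = 20.

20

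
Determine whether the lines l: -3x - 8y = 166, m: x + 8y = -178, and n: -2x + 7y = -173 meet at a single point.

Yes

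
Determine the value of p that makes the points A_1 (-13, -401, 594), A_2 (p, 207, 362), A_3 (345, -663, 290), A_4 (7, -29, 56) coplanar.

-333

The points are coplanar iff A_1A_2 · (A_1A_3 × A_1A_4) = 0.
Expanding, this is linear in p: (254044)p + (84596652) = 0.
So p = -333.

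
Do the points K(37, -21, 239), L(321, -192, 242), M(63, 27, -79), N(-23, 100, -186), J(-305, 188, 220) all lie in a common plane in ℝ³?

The plane through K, L, M has normal n = KL × KM = (54234, 90390, 18078) and equation n·P = 4429110.
Checking the remaining points: n·N = 4429110, n·J = 4429110.
All equal 4429110, so all 5 points lie in one plane.

Yes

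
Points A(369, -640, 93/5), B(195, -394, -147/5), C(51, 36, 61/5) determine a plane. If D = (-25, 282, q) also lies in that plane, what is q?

The plane through A, B, C has equation (154368/5)x + (70752/5)y − 39396z = 8016684/5.
Substituting D: (-39396)q + (16092864/5) = 8016684/5, so q = 41.

41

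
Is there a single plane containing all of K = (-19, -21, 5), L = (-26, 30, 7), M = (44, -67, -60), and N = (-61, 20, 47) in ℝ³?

With K as base: KL = (-7, 51, 2), KM = (63, -46, -65), KN = (-42, 41, 42).
KM × KN = (733, 84, 651).
KL · (KM × KN) = 455.
Since 455 ≠ 0, the four points are not coplanar.

No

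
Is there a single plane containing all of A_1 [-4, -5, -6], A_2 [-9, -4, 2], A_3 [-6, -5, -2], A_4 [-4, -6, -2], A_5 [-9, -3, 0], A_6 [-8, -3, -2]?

The plane through A_1, A_2, A_3 has normal n = A_1A_2 × A_1A_3 = (4, 4, 2) and equation n·P = -48.
Checking the remaining points: n·A_4 = -44, n·A_5 = -48, n·A_6 = -48.
Since n·A_4 = -44 ≠ -48, A_4 is off the plane and the points are not all coplanar.

No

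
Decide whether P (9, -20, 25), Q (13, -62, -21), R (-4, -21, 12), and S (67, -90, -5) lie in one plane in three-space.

A normal to the plane through P, Q, R is n = PQ × PR = (500, 650, -550).
The plane has equation n·X = -22250. For S: n·S = -22250.
Equal, so S lies in the plane and all four are coplanar.

Yes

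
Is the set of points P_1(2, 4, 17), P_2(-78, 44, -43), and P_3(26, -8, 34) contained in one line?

P_1P_2 = (-80, 40, -60), P_1P_3 = (24, -12, 17).
Comparing components 2 and 3: (40)(17) − (-60)(-12) = -40 ≠ 0, so P_1P_2 and P_1P_3 are not parallel and the points are not collinear.

No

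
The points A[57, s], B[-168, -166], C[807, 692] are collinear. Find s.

The three points are collinear iff det[AB; AC] = 0.
This determinant is linear in s: (975)s + (-31200) = 0, so s = 32.

32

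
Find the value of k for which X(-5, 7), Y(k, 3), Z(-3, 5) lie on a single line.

-1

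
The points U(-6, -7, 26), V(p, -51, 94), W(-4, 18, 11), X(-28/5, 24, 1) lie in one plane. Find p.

4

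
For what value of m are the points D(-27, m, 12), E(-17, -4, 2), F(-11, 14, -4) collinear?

Collinearity requires DE × DF = 0; each component is linear in m.
The x-component gives (6)m + (204) = 0, so m = -34.
The remaining components then also vanish.

-34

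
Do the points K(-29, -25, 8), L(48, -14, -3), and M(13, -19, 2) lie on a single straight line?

Yes

KL = (77, 11, -11), KM = (42, 6, -6).
KL × KM = (0, 0, 0).
The cross product vanishes, so the three points are collinear.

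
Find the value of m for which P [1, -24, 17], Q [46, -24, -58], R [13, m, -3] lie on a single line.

-24

Collinearity requires PQ × PR = 0; each component is linear in m.
The x-component gives (75)m + (1800) = 0, so m = -24.
The remaining components then also vanish.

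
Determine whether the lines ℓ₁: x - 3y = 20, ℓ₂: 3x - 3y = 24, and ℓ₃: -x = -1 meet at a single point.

No

The three lines meet at one point iff the augmented coefficient matrix [aᵢ bᵢ cᵢ] has rank < 3, i.e. its determinant vanishes.
Here the determinant is 6.
Nonzero, so no common point exists.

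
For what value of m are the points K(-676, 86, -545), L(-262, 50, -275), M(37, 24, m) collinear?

-80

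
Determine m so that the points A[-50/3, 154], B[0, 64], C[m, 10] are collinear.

10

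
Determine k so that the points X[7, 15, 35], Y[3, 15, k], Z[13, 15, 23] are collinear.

43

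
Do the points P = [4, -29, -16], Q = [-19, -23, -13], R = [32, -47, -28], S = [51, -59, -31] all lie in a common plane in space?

A normal to the plane through P, Q, R is n = PQ × PR = (-18, -192, 246).
The plane has equation n·X = 1560. For S: n·S = 2784.
2784 ≠ 1560, so S is off the plane.

No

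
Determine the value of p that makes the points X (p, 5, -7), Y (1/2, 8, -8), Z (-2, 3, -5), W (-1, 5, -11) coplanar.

-1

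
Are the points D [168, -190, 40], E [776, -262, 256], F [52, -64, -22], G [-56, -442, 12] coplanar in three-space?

Yes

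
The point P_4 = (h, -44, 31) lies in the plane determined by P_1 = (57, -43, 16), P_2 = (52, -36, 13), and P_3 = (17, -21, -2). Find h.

99

A normal to the plane is n = P_1P_2 × P_1P_3 = (-60, 30, 170).
P_4 lies in the plane iff n · P_1P_4 = 0.
This gives (-60)h + (5940) = 0, so h = 99.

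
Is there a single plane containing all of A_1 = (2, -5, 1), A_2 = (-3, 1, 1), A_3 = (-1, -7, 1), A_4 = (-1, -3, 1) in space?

Yes

With A_1 as base: A_1A_2 = (-5, 6, 0), A_1A_3 = (-3, -2, 0), A_1A_4 = (-3, 2, 0).
A_1A_3 × A_1A_4 = (0, 0, -12).
A_1A_2 · (A_1A_3 × A_1A_4) = 0.
The scalar triple product vanishes, so the four points are coplanar.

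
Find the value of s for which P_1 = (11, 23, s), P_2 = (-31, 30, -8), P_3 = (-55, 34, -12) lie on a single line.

-1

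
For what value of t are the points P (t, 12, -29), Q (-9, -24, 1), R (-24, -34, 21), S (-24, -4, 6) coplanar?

The points are coplanar iff PQ · (PR × PS) = 0.
Expanding, this is linear in t: (450)t + (-1350) = 0.
So t = 3.

3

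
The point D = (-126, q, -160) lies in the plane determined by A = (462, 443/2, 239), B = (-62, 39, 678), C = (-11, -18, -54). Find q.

A normal to the plane is n = AB × AC = (158613, -361179, 78351/2).
D lies in the plane iff n · AD = 0.
This gives (-361179)q + (-28894320) = 0, so q = -80.

-80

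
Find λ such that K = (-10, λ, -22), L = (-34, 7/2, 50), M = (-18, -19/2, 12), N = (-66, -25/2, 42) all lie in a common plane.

-47/2

The points are coplanar iff KL · (KM × KN) = 0.
Expanding, this is linear in λ: (-1344)λ + (-31584) = 0.
So λ = -47/2.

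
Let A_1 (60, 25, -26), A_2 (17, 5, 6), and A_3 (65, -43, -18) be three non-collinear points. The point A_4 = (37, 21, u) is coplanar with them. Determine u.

-10

A normal to the plane is n = A_1A_2 × A_1A_3 = (2016, 504, 3024).
A_4 lies in the plane iff n · A_1A_4 = 0.
This gives (3024)u + (30240) = 0, so u = -10.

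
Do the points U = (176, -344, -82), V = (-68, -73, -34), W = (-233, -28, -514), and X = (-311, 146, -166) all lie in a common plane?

With U as base: UV = (-244, 271, 48), UW = (-409, 316, -432), UX = (-487, 490, -84).
UW × UX = (185136, 176028, -46518).
UV · (UW × UX) = 297540.
Since 297540 ≠ 0, the four points are not coplanar.

No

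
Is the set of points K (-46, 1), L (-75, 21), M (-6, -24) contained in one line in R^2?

KL = (-29, 20), KM = (40, -25).
Twice the signed area of △KLM is (-29)(-25) − (20)(40) = -75.
The area is nonzero, so the three points are not collinear.

No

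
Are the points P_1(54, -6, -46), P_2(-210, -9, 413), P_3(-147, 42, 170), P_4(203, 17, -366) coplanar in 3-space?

No

A normal to the plane through P_1, P_2, P_3 is n = P_1P_2 × P_1P_3 = (-22680, -35235, -13275).
The plane has equation n·P = -402660. For P_4: n·P_4 = -344385.
-344385 ≠ -402660, so P_4 is off the plane.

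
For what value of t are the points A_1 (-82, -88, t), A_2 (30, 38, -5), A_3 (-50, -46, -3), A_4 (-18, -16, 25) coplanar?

65

The points are coplanar iff A_1A_2 · (A_1A_3 × A_1A_4) = 0.
Expanding, this is linear in t: (-288)t + (18720) = 0.
So t = 65.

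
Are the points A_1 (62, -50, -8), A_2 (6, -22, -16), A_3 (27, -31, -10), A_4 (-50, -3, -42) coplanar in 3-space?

Yes

The four points are coplanar iff the 3×3 determinant with rows A_1A_2, A_1A_3, A_1A_4 is zero.
Rows: (-56, 28, -8), (-35, 19, -2), (-112, 47, -34).
Expanding along the first row: (-56)(-552) − (28)(966) + (-8)(483) = 0.
Zero determinant ⇒ coplanar.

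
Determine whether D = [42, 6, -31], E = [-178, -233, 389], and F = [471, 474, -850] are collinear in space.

DE = (-220, -239, 420), DF = (429, 468, -819).
Comparing components 2 and 3: (-239)(-819) − (420)(468) = -819 ≠ 0, so DE and DF are not parallel and the points are not collinear.

No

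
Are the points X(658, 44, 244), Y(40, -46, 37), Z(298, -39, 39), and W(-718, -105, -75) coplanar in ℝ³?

Yes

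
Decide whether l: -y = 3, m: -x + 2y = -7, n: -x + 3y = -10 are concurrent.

Yes

Lines aᵢx + bᵢy = cᵢ with pairwise distinct directions are concurrent exactly when det[aᵢ bᵢ cᵢ] = 0.
Here the determinant is 0.
It vanishes, so the lines are concurrent at (1, -3).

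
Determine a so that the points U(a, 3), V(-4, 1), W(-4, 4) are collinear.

-4

The three points are collinear iff det[UV; UW] = 0.
This determinant is linear in a: (-3)a + (-12) = 0, so a = -4.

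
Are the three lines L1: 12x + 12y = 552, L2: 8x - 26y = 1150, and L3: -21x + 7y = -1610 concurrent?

Yes

Lines aᵢx + bᵢy = cᵢ with pairwise distinct directions are concurrent exactly when det[aᵢ bᵢ cᵢ] = 0.
Here the determinant is 0.
It vanishes, so the lines are concurrent at (69, -23).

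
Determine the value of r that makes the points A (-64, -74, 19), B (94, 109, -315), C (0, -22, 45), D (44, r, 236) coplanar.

-10

Normal to plane ABC: n = (22126, -25484, -3496); plane equation n·P = 403328.
Requiring n·D = 403328: (-25484)r + (148488) = 403328.
So r = -10.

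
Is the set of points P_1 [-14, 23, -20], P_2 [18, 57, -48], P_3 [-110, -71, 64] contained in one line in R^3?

P_1P_2 = (32, 34, -28), P_1P_3 = (-96, -94, 84).
Comparing components 2 and 3: (34)(84) − (-28)(-94) = 224 ≠ 0, so P_1P_2 and P_1P_3 are not parallel and the points are not collinear.

No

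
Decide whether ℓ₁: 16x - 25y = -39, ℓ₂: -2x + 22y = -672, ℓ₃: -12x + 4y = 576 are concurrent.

Lines aᵢx + bᵢy = cᵢ with pairwise distinct directions are concurrent exactly when det[aᵢ bᵢ cᵢ] = 0.
Here the determinant is 5376.
Nonzero, so no common point exists.

No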